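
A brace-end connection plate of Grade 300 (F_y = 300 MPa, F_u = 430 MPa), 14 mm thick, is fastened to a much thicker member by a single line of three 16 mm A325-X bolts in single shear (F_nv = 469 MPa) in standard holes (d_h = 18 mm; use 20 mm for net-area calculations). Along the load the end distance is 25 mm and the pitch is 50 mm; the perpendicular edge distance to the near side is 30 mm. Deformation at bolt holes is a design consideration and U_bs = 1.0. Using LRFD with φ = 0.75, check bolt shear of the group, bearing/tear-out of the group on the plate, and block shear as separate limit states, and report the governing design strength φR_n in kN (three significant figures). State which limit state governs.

Bolt shear: A_b = π·16²/4 = 201.1 mm²; R_n = 469 × 201.1 × 3 × 1 / 1000 = 282.9 kN → 0.75 × 282.9 = 212 kN.
Bearing: edge l_c = 16, r_n = 115.6 kN; interior l_c = 32, r_n = 231.2 kN; R_n = 115.6 + 2·231.2 = 577.9 kN → 433 kN.
Block shear: A_gv = 1750, A_nv = 1050, A_nt = 280 mm²; R_n = min(0.6F_uA_nv, 0.6F_yA_gv) + U_bs·F_u·A_nt = 391.3 kN → 293 kN.
Bolt shear governs: 212 kN.

212 kN (bolt shear governs)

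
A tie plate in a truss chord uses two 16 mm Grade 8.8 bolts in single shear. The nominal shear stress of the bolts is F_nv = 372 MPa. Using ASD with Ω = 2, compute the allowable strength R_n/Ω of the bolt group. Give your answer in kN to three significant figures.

A_b = π × 16² / 4 = 201.1 mm².
R_n = F_nv · A_b · n · n_s = 372 × 201.1 × 2 × 1 / 1000 = 149.6 kN.
Allowable strength R_n/Ω = 149.6 / 2 = 74.8 kN.

74.8 kN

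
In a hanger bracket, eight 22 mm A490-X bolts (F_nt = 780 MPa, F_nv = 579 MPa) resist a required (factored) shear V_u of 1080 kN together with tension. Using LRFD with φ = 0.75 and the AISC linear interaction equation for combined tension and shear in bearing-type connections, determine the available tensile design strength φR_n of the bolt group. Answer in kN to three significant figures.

A_b = π·22²/4 = 380.1 mm²; f_rv = 1080 × 1000 / (8 × 380.1) = 355.1 MPa.
F'_nt = 1.3 F_nt − (F_nt / φF_nv) f_rv = 1.3·780 − (780/(0.75·579))·355.1 = 376.1 MPa, capped at F_nt → F'_nt = 376.1 MPa.
R_n = F'_nt · A_b · n = 376.1 × 380.1 × 8 / 1000 = 1144 kN.
Design strength φR_n = 0.75 × 1144 = 858 kN.

858 kN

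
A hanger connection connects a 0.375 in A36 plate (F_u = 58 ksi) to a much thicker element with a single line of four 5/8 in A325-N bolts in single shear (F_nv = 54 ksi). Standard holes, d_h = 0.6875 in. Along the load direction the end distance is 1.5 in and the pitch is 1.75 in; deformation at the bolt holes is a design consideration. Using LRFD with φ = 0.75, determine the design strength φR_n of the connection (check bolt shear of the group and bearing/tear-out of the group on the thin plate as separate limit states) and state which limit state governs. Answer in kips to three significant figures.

Bolt shear: A_b = π·0.625²/4 = 0.3068 in²; R_n = 54 × 0.3068 × 4 × 1 = 66.27 kips → 0.75 × 66.27 = 49.7 kips.
Bearing (1.2 l_c t F_u ≤ 2.4 d t F_u): upper limit = 2.4·0.625·0.375·58 = 32.62 kips.
  Edge l_c = 1.5 − 0.6875/2 = 1.156 → r_n = 30.18 kips; interior l_c = 1.75 − 0.6875 = 1.062 → r_n = 27.73 kips.
  R_n,bearing = 1·30.18 + 3·27.73 = 113.4 kips → 0.75 × 113.4 = 85 kips.
Bolt shear governs: 49.7 kips.

49.7 kips (bolt shear governs)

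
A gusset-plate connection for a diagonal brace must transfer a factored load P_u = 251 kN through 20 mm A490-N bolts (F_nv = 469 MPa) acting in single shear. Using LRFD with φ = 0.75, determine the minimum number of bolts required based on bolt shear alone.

3 bolts

A_b = π·20²/4 = 314.2 mm².
Per-bolt design strength φR_n = 0.75 × 469 × 314.2 × 1 / 1000 = 110.5 kN.
n ≥ 251 / 110.5 = 2.271 → use 3 bolts.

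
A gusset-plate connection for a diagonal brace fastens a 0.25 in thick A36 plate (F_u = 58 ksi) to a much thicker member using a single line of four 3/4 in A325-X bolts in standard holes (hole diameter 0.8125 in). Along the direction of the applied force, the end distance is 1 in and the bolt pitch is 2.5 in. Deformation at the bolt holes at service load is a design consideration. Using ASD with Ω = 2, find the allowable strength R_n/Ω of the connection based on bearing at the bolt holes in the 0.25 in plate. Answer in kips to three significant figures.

44.3 kips

Per bolt r_n = 1.2 l_c t F_u ≤ 2.4 d t F_u; upper limit = 2.4 × 0.75 × 0.25 × 58 = 26.1 kips.
Edge bolt: l_c = 1 − 0.8125/2 = 0.5938 in → 1.2 × 0.5938 × 0.25 × 58 = 10.33 → r_n = 10.33 kips.
Interior bolts: l_c = 2.5 − 0.8125 = 1.688 in → 1.2 × 1.688 × 0.25 × 58 = 29.36 → r_n = 26.1 kips.
R_n = 1 × 10.33 + 3 × 26.1 = 88.63 kips.
Allowable strength R_n/Ω = 88.63 / 2 = 44.3 kips.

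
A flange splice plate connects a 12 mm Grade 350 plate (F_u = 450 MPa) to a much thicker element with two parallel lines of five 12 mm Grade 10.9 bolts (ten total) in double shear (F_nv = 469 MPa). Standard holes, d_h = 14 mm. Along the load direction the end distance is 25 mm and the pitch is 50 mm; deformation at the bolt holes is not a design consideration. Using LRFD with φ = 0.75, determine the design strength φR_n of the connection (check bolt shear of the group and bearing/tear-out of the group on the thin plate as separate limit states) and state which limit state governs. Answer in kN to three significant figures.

Bolt shear: A_b = π·12²/4 = 113.1 mm²; R_n = 469 × 113.1 × 10 × 2 / 1000 = 1061 kN → 0.75 × 1061 = 796 kN.
Bearing (1.5 l_c t F_u ≤ 3.0 d t F_u): upper limit = 3.0·12·12·450 / 1000 = 194.4 kN.
  Edge l_c = 25 − 14/2 = 18 → r_n = 145.8 kN; interior l_c = 50 − 14 = 36 → r_n = 194.4 kN.
  R_n,bearing = 2·145.8 + 8·194.4 = 1847 kN → 0.75 × 1847 = 1390 kN.
Bolt shear governs: 796 kN.

796 kN (bolt shear governs)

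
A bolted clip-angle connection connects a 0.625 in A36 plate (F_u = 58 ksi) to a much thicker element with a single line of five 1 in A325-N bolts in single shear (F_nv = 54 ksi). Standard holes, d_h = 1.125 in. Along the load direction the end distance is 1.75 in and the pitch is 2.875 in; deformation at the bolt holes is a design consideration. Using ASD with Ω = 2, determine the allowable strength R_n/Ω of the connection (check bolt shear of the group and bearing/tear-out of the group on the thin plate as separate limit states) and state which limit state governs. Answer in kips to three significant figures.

Bolt shear: A_b = π·1²/4 = 0.7854 in²; R_n = 54 × 0.7854 × 5 × 1 = 212.1 kips → 212.1 / 2 = 106 kips.
Bearing (1.2 l_c t F_u ≤ 2.4 d t F_u): upper limit = 2.4·1·0.625·58 = 87 kips.
  Edge l_c = 1.75 − 1.125/2 = 1.188 → r_n = 51.66 kips; interior l_c = 2.875 − 1.125 = 1.75 → r_n = 76.12 kips.
  R_n,bearing = 1·51.66 + 4·76.12 = 356.2 kips → 356.2 / 2 = 178 kips.
Bolt shear governs: 106 kips.

106 kips (bolt shear governs)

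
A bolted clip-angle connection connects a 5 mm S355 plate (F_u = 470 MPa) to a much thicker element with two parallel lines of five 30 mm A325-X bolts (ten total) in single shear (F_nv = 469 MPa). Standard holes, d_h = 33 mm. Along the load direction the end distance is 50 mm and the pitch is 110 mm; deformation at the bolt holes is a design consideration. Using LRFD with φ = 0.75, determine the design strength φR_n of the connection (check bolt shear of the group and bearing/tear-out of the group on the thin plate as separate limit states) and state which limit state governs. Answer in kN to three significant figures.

1160 kN (bearing governs)

Bolt shear: A_b = π·30²/4 = 706.9 mm²; R_n = 469 × 706.9 × 10 × 1 / 1000 = 3315 kN → 0.75 × 3315 = 2490 kN.
Bearing (1.2 l_c t F_u ≤ 2.4 d t F_u): upper limit = 2.4·30·5·470 / 1000 = 169.2 kN.
  Edge l_c = 50 − 33/2 = 33.5 → r_n = 94.47 kN; interior l_c = 110 − 33 = 77 → r_n = 169.2 kN.
  R_n,bearing = 2·94.47 + 8·169.2 = 1543 kN → 0.75 × 1543 = 1160 kN.
Bearing governs: 1160 kN.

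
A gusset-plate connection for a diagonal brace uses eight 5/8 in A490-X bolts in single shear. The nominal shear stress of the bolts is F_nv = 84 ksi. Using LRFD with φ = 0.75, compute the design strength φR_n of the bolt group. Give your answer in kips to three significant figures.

A_b = π × 0.625² / 4 = 0.3068 in².
R_n = F_nv · A_b · n · n_s = 84 × 0.3068 × 8 × 1 = 206.2 kips.
Design strength φR_n = 0.75 × 206.2 = 155 kips.

155 kips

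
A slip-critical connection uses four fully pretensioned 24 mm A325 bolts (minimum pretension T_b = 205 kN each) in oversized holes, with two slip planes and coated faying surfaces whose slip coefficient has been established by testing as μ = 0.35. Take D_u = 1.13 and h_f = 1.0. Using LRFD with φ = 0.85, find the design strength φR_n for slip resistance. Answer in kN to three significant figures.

551 kN

R_n = μ · D_u · h_f · T_b · n_s · n_b = 0.35 × 1.13 × 1.0 × 205 × 2 × 4 = 648.6 kN.
Design strength φR_n = 0.85 × 648.6 = 551 kN.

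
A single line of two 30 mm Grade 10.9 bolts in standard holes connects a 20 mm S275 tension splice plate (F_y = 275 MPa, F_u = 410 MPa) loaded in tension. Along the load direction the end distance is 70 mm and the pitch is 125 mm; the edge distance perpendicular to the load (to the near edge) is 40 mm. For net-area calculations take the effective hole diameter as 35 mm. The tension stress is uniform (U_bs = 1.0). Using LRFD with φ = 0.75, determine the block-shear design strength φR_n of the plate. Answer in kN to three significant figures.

Shear plane L_v = 70 + 1·125 = 195 mm; A_gv = 195 × 20 = 3900 mm².
A_nv = (195 − 1.5·35) × 20 = 2850 mm².
A_nt = (40 − 0.5·35) × 20 = 450 mm².
0.6 F_u A_nv = 701.1 kN; 0.6 F_y A_gv = 643.5 kN → shear yielding governs the shear term.
R_n = 643.5 + 1.0 × 410 × 450 / 1000 = 828 kN.
Design strength φR_n = 0.75 × 828 = 621 kN.

621 kN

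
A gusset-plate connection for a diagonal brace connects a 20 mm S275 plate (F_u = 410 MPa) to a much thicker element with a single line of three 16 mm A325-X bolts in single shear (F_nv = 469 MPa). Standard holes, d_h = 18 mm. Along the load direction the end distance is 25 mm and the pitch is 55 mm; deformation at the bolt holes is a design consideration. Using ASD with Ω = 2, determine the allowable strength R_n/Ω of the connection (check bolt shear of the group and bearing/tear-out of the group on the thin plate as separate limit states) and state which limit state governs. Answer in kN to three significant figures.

Bolt shear: A_b = π·16²/4 = 201.1 mm²; R_n = 469 × 201.1 × 3 × 1 / 1000 = 282.9 kN → 282.9 / 2 = 141 kN.
Bearing (1.2 l_c t F_u ≤ 2.4 d t F_u): upper limit = 2.4·16·20·410 / 1000 = 314.9 kN.
  Edge l_c = 25 − 18/2 = 16 → r_n = 157.4 kN; interior l_c = 55 − 18 = 37 → r_n = 314.9 kN.
  R_n,bearing = 1·157.4 + 2·314.9 = 787.2 kN → 787.2 / 2 = 394 kN.
Bolt shear governs: 141 kN.

141 kN (bolt shear governs)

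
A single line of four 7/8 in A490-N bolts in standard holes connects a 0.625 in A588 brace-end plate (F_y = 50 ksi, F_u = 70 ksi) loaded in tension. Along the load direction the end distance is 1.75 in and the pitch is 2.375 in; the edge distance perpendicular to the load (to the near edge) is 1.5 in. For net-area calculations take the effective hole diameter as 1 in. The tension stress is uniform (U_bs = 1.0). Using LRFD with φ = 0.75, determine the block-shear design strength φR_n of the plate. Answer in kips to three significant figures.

139 kips

Shear plane L_v = 1.75 + 3·2.375 = 8.875 in; A_gv = 8.875 × 0.625 = 5.547 in².
A_nv = (8.875 − 3.5·1) × 0.625 = 3.359 in².
A_nt = (1.5 − 0.5·1) × 0.625 = 0.625 in².
0.6 F_u A_nv = 141.1 kips; 0.6 F_y A_gv = 166.4 kips → shear rupture governs the shear term.
R_n = 141.1 + 1.0 × 70 × 0.625 = 184.8 kips.
Design strength φR_n = 0.75 × 184.8 = 139 kips.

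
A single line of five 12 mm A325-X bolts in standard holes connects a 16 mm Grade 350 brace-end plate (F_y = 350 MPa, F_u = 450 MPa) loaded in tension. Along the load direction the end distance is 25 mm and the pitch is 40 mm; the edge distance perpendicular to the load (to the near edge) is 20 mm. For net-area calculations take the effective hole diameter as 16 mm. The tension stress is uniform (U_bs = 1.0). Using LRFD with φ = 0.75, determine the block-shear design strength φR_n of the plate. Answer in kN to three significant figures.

431 kN

Shear plane L_v = 25 + 4·40 = 185 mm; A_gv = 185 × 16 = 2960 mm².
A_nv = (185 − 4.5·16) × 16 = 1808 mm².
A_nt = (20 − 0.5·16) × 16 = 192 mm².
0.6 F_u A_nv = 488.2 kN; 0.6 F_y A_gv = 621.6 kN → shear rupture governs the shear term.
R_n = 488.2 + 1.0 × 450 × 192 / 1000 = 574.6 kN.
Design strength φR_n = 0.75 × 574.6 = 431 kN.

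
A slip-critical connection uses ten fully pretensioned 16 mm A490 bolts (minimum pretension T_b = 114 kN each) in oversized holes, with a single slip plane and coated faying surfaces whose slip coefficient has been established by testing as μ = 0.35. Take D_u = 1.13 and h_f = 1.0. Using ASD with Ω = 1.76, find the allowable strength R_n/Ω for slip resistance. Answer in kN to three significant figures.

256 kN

R_n = μ · D_u · h_f · T_b · n_s · n_b = 0.35 × 1.13 × 1.0 × 114 × 1 × 10 = 450.9 kN.
Allowable strength R_n/Ω = 450.9 / 1.76 = 256 kN.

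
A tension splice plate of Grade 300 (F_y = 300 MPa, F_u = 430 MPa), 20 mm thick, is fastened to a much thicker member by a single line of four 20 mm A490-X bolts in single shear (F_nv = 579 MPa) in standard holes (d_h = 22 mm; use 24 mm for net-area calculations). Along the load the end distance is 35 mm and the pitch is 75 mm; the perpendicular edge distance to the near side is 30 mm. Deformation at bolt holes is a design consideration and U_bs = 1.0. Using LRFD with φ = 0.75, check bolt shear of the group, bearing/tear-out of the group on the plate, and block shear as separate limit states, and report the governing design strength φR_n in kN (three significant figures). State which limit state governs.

546 kN (bolt shear governs)

Bolt shear: A_b = π·20²/4 = 314.2 mm²; R_n = 579 × 314.2 × 4 × 1 / 1000 = 727.6 kN → 0.75 × 727.6 = 546 kN.
Bearing: edge l_c = 24, r_n = 247.7 kN; interior l_c = 53, r_n = 412.8 kN; R_n = 247.7 + 3·412.8 = 1486 kN → 1110 kN.
Block shear: A_gv = 5200, A_nv = 3520, A_nt = 360 mm²; R_n = min(0.6F_uA_nv, 0.6F_yA_gv) + U_bs·F_u·A_nt = 1063 kN → 797 kN.
Bolt shear governs: 546 kN.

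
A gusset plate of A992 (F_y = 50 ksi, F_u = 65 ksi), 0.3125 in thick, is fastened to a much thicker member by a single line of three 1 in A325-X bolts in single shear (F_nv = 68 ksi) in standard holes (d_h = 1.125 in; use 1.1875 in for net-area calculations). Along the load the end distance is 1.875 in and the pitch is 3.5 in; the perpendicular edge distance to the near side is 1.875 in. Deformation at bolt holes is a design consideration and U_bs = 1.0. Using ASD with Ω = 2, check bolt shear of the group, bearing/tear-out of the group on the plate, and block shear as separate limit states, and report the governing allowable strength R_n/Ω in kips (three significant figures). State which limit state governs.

49 kips (block shear governs)

Bolt shear: A_b = π·1²/4 = 0.7854 in²; R_n = 68 × 0.7854 × 3 × 1 = 160.2 kips → 160.2 / 2 = 80.1 kips.
Bearing: edge l_c = 1.312, r_n = 31.99 kips; interior l_c = 2.375, r_n = 48.75 kips; R_n = 31.99 + 2·48.75 = 129.5 kips → 64.7 kips.
Block shear: A_gv = 2.773, A_nv = 1.846, A_nt = 0.4004 in²; R_n = min(0.6F_uA_nv, 0.6F_yA_gv) + U_bs·F_u·A_nt = 98.01 kips → 49 kips.
Block shear governs: 49 kips.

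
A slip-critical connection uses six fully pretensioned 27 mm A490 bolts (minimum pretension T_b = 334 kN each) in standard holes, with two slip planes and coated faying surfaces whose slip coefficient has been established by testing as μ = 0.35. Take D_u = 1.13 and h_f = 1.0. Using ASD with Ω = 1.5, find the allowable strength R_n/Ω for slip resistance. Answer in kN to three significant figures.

1060 kN

R_n = μ · D_u · h_f · T_b · n_s · n_b = 0.35 × 1.13 × 1.0 × 334 × 2 × 6 = 1585 kN.
Allowable strength R_n/Ω = 1585 / 1.5 = 1060 kN.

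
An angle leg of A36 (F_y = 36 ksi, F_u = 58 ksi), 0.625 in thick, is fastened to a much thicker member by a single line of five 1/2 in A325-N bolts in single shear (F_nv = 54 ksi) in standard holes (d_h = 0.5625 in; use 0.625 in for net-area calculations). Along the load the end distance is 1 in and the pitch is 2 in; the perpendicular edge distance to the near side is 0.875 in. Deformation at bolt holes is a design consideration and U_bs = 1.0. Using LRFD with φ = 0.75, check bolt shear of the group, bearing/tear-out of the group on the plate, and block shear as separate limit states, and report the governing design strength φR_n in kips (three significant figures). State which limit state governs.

Bolt shear: A_b = π·0.5²/4 = 0.1963 in²; R_n = 54 × 0.1963 × 5 × 1 = 53.01 kips → 0.75 × 53.01 = 39.8 kips.
Bearing: edge l_c = 0.7188, r_n = 31.27 kips; interior l_c = 1.438, r_n = 43.5 kips; R_n = 31.27 + 4·43.5 = 205.3 kips → 154 kips.
Block shear: A_gv = 5.625, A_nv = 3.867, A_nt = 0.3516 in²; R_n = min(0.6F_uA_nv, 0.6F_yA_gv) + U_bs·F_u·A_nt = 141.9 kips → 106 kips.
Bolt shear governs: 39.8 kips.

39.8 kips (bolt shear governs)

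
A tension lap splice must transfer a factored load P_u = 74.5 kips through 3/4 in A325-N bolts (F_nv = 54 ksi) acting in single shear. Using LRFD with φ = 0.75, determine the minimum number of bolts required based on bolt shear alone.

A_b = π·0.75²/4 = 0.4418 in².
Per-bolt design strength φR_n = 0.75 × 54 × 0.4418 × 1 = 17.89 kips.
n ≥ 74.5 / 17.89 = 4.164 → use 5 bolts.

5 bolts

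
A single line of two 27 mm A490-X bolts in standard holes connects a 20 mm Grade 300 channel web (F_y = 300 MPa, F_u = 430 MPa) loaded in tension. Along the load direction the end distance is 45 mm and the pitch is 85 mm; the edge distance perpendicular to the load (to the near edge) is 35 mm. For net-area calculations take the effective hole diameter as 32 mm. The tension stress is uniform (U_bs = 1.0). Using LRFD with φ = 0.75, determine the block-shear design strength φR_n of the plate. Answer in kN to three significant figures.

Shear plane L_v = 45 + 1·85 = 130 mm; A_gv = 130 × 20 = 2600 mm².
A_nv = (130 − 1.5·32) × 20 = 1640 mm².
A_nt = (35 − 0.5·32) × 20 = 380 mm².
0.6 F_u A_nv = 423.1 kN; 0.6 F_y A_gv = 468 kN → shear rupture governs the shear term.
R_n = 423.1 + 1.0 × 430 × 380 / 1000 = 586.5 kN.
Design strength φR_n = 0.75 × 586.5 = 440 kN.

440 kN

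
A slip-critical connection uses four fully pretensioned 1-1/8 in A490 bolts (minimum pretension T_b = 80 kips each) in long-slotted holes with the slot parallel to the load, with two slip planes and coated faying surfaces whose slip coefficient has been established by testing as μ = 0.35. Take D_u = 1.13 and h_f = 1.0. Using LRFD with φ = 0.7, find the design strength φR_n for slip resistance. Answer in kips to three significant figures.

177 kips

R_n = μ · D_u · h_f · T_b · n_s · n_b = 0.35 × 1.13 × 1.0 × 80 × 2 × 4 = 253.1 kips.
Design strength φR_n = 0.7 × 253.1 = 177 kips.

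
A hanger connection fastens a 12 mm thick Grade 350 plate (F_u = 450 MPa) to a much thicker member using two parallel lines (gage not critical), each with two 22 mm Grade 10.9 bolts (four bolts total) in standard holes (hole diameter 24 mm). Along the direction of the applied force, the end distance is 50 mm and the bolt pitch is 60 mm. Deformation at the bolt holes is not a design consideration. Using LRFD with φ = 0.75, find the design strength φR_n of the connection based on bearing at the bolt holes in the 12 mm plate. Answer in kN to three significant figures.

Per bolt r_n = 1.5 l_c t F_u ≤ 3.0 d t F_u; upper limit = 3.0 × 22 × 12 × 450 / 1000 = 356.4 kN.
Edge bolt: l_c = 50 − 24/2 = 38 mm → 1.5 × 38 × 12 × 450 / 1000 = 307.8 → r_n = 307.8 kN.
Interior bolts: l_c = 60 − 24 = 36 mm → 1.5 × 36 × 12 × 450 / 1000 = 291.6 → r_n = 291.6 kN.
R_n = 2 × 307.8 + 2 × 291.6 = 1199 kN.
Design strength φR_n = 0.75 × 1199 = 899 kN.

899 kN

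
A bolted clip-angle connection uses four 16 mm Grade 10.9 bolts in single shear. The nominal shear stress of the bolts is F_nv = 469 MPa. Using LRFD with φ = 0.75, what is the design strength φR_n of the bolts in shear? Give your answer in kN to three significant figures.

A_b = π × 16² / 4 = 201.1 mm².
R_n = F_nv · A_b · n · n_s = 469 × 201.1 × 4 × 1 / 1000 = 377.2 kN.
Design strength φR_n = 0.75 × 377.2 = 283 kN.

283 kN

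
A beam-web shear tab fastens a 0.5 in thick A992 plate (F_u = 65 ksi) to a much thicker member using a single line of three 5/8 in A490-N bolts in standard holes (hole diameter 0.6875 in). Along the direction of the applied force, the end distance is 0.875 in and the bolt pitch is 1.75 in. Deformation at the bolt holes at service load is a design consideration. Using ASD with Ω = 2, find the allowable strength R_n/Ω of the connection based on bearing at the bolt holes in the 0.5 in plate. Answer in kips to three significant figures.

51.8 kips

Per bolt r_n = 1.2 l_c t F_u ≤ 2.4 d t F_u; upper limit = 2.4 × 0.625 × 0.5 × 65 = 48.75 kips.
Edge bolt: l_c = 0.875 − 0.6875/2 = 0.5312 in → 1.2 × 0.5312 × 0.5 × 65 = 20.72 → r_n = 20.72 kips.
Interior bolts: l_c = 1.75 − 0.6875 = 1.062 in → 1.2 × 1.062 × 0.5 × 65 = 41.44 → r_n = 41.44 kips.
R_n = 1 × 20.72 + 2 × 41.44 = 103.6 kips.
Allowable strength R_n/Ω = 103.6 / 2 = 51.8 kips.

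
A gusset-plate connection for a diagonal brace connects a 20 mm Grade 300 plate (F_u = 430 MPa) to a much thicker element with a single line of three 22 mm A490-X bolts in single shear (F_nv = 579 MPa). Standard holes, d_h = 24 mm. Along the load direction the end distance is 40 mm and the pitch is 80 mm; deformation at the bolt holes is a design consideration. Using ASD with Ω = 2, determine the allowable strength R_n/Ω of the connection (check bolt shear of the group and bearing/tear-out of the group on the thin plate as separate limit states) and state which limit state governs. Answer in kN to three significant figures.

330 kN (bolt shear governs)

Bolt shear: A_b = π·22²/4 = 380.1 mm²; R_n = 579 × 380.1 × 3 × 1 / 1000 = 660.3 kN → 660.3 / 2 = 330 kN.
Bearing (1.2 l_c t F_u ≤ 2.4 d t F_u): upper limit = 2.4·22·20·430 / 1000 = 454.1 kN.
  Edge l_c = 40 − 24/2 = 28 → r_n = 289 kN; interior l_c = 80 − 24 = 56 → r_n = 454.1 kN.
  R_n,bearing = 1·289 + 2·454.1 = 1197 kN → 1197 / 2 = 599 kN.
Bolt shear governs: 330 kN.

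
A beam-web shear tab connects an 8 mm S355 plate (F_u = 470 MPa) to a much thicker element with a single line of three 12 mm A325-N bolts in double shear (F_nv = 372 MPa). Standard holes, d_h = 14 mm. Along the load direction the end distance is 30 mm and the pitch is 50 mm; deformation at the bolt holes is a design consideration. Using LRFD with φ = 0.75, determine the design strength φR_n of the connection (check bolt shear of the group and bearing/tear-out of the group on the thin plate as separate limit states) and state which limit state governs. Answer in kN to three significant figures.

Bolt shear: A_b = π·12²/4 = 113.1 mm²; R_n = 372 × 113.1 × 3 × 2 / 1000 = 252.4 kN → 0.75 × 252.4 = 189 kN.
Bearing (1.2 l_c t F_u ≤ 2.4 d t F_u): upper limit = 2.4·12·8·470 / 1000 = 108.3 kN.
  Edge l_c = 30 − 14/2 = 23 → r_n = 103.8 kN; interior l_c = 50 − 14 = 36 → r_n = 108.3 kN.
  R_n,bearing = 1·103.8 + 2·108.3 = 320.4 kN → 0.75 × 320.4 = 240 kN.
Bolt shear governs: 189 kN.

189 kN (bolt shear governs)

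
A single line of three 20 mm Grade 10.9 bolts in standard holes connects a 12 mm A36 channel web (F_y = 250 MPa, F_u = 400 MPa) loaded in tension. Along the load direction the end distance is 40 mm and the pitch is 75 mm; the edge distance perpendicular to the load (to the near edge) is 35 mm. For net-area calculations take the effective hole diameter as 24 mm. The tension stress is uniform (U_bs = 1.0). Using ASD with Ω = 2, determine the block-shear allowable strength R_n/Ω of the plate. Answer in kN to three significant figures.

Shear plane L_v = 40 + 2·75 = 190 mm; A_gv = 190 × 12 = 2280 mm².
A_nv = (190 − 2.5·24) × 12 = 1560 mm².
A_nt = (35 − 0.5·24) × 12 = 276 mm².
0.6 F_u A_nv = 374.4 kN; 0.6 F_y A_gv = 342 kN → shear yielding governs the shear term.
R_n = 342 + 1.0 × 400 × 276 / 1000 = 452.4 kN.
Allowable strength R_n/Ω = 452.4 / 2 = 226 kN.

226 kN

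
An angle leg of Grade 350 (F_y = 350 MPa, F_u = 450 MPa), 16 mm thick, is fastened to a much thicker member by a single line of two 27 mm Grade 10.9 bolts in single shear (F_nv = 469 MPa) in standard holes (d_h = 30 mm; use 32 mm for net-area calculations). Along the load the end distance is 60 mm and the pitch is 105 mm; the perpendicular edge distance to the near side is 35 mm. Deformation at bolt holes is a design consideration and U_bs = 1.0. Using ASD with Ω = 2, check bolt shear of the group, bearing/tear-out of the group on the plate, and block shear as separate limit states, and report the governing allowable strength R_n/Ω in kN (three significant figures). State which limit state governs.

269 kN (bolt shear governs)

Bolt shear: A_b = π·27²/4 = 572.6 mm²; R_n = 469 × 572.6 × 2 × 1 / 1000 = 537.1 kN → 537.1 / 2 = 269 kN.
Bearing: edge l_c = 45, r_n = 388.8 kN; interior l_c = 75, r_n = 466.6 kN; R_n = 388.8 + 1·466.6 = 855.4 kN → 428 kN.
Block shear: A_gv = 2640, A_nv = 1872, A_nt = 304 mm²; R_n = min(0.6F_uA_nv, 0.6F_yA_gv) + U_bs·F_u·A_nt = 642.2 kN → 321 kN.
Bolt shear governs: 269 kN.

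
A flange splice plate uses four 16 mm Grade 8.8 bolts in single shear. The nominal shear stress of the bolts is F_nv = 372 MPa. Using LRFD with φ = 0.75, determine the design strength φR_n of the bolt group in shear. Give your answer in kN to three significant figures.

224 kN

A_b = π × 16² / 4 = 201.1 mm².
R_n = F_nv · A_b · n · n_s = 372 × 201.1 × 4 × 1 / 1000 = 299.2 kN.
Design strength φR_n = 0.75 × 299.2 = 224 kN.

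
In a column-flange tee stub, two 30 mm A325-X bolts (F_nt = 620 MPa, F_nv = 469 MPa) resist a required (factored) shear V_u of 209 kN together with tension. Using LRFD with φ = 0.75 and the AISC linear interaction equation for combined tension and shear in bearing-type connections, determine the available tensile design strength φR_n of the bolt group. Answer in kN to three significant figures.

A_b = π·30²/4 = 706.9 mm²; f_rv = 209 × 1000 / (2 × 706.9) = 147.8 MPa.
F'_nt = 1.3 F_nt − (F_nt / φF_nv) f_rv = 1.3·620 − (620/(0.75·469))·147.8 = 545.4 MPa, capped at F_nt → F'_nt = 545.4 MPa.
R_n = F'_nt · A_b · n = 545.4 × 706.9 × 2 / 1000 = 771.1 kN.
Design strength φR_n = 0.75 × 771.1 = 578 kN.

578 kN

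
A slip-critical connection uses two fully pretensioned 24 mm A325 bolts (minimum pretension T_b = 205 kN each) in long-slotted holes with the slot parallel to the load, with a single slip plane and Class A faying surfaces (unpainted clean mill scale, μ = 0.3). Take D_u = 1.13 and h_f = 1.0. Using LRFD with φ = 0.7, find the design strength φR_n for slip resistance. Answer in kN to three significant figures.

97.3 kN

R_n = μ · D_u · h_f · T_b · n_s · n_b = 0.3 × 1.13 × 1.0 × 205 × 1 × 2 = 139 kN.
Design strength φR_n = 0.7 × 139 = 97.3 kN.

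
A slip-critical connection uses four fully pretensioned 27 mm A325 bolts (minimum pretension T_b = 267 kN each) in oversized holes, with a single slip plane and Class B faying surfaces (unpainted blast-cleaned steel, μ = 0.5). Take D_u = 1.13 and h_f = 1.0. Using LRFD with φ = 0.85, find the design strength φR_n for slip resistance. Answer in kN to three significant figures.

513 kN

R_n = μ · D_u · h_f · T_b · n_s · n_b = 0.5 × 1.13 × 1.0 × 267 × 1 × 4 = 603.4 kN.
Design strength φR_n = 0.85 × 603.4 = 513 kN.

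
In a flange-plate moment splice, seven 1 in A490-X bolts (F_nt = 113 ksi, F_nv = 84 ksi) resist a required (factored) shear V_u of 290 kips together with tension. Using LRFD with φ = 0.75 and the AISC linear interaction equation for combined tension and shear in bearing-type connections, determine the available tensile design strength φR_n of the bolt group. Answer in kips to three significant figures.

216 kips

A_b = π·1²/4 = 0.7854 in²; f_rv = 290 / (7 × 0.7854) = 52.75 ksi.
F'_nt = 1.3 F_nt − (F_nt / φF_nv) f_rv = 1.3·113 − (113/(0.75·84))·52.75 = 52.29 ksi, capped at F_nt → F'_nt = 52.29 ksi.
R_n = F'_nt · A_b · n = 52.29 × 0.7854 × 7 = 287.5 kips.
Design strength φR_n = 0.75 × 287.5 = 216 kips.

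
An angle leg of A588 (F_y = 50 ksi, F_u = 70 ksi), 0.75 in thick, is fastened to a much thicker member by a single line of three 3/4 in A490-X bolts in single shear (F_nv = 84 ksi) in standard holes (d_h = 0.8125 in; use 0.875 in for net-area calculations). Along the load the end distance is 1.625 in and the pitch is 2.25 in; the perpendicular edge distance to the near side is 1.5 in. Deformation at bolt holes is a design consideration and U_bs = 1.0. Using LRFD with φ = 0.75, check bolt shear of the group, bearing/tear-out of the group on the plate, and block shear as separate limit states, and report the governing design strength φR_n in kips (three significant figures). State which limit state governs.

Bolt shear: A_b = π·0.75²/4 = 0.4418 in²; R_n = 84 × 0.4418 × 3 × 1 = 111.3 kips → 0.75 × 111.3 = 83.5 kips.
Bearing: edge l_c = 1.219, r_n = 76.78 kips; interior l_c = 1.438, r_n = 90.56 kips; R_n = 76.78 + 2·90.56 = 257.9 kips → 193 kips.
Block shear: A_gv = 4.594, A_nv = 2.953, A_nt = 0.7969 in²; R_n = min(0.6F_uA_nv, 0.6F_yA_gv) + U_bs·F_u·A_nt = 179.8 kips → 135 kips.
Bolt shear governs: 83.5 kips.

83.5 kips (bolt shear governs)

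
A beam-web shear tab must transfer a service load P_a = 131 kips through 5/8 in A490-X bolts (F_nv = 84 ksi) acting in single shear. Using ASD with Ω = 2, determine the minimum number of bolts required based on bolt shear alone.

A_b = π·0.625²/4 = 0.3068 in².
Per-bolt allowable strength R_n/Ω = 84 × 0.3068 × 1 / 2 = 12.89 kips.
n ≥ 131 / 12.89 = 10.17 → use 11 bolts.

11 bolts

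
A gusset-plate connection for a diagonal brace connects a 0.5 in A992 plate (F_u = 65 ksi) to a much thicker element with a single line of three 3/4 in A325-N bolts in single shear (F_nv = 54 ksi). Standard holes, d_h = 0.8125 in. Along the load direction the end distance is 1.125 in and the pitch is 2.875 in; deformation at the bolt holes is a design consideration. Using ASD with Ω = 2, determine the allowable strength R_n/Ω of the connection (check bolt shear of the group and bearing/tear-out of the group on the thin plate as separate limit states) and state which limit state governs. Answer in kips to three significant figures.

Bolt shear: A_b = π·0.75²/4 = 0.4418 in²; R_n = 54 × 0.4418 × 3 × 1 = 71.57 kips → 71.57 / 2 = 35.8 kips.
Bearing (1.2 l_c t F_u ≤ 2.4 d t F_u): upper limit = 2.4·0.75·0.5·65 = 58.5 kips.
  Edge l_c = 1.125 − 0.8125/2 = 0.7188 → r_n = 28.03 kips; interior l_c = 2.875 − 0.8125 = 2.062 → r_n = 58.5 kips.
  R_n,bearing = 1·28.03 + 2·58.5 = 145 kips → 145 / 2 = 72.5 kips.
Bolt shear governs: 35.8 kips.

35.8 kips (bolt shear governs)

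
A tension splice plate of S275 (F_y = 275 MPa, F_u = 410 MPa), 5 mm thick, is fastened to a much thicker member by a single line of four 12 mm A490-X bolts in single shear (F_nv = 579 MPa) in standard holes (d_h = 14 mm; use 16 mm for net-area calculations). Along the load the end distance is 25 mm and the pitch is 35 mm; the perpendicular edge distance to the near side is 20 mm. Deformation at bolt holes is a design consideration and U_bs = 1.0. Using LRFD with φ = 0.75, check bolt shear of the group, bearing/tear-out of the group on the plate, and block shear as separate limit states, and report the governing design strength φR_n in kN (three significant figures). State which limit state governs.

Bolt shear: A_b = π·12²/4 = 113.1 mm²; R_n = 579 × 113.1 × 4 × 1 / 1000 = 261.9 kN → 0.75 × 261.9 = 196 kN.
Bearing: edge l_c = 18, r_n = 44.28 kN; interior l_c = 21, r_n = 51.66 kN; R_n = 44.28 + 3·51.66 = 199.3 kN → 149 kN.
Block shear: A_gv = 650, A_nv = 370, A_nt = 60 mm²; R_n = min(0.6F_uA_nv, 0.6F_yA_gv) + U_bs·F_u·A_nt = 115.6 kN → 86.7 kN.
Block shear governs: 86.7 kN.

86.7 kN (block shear governs)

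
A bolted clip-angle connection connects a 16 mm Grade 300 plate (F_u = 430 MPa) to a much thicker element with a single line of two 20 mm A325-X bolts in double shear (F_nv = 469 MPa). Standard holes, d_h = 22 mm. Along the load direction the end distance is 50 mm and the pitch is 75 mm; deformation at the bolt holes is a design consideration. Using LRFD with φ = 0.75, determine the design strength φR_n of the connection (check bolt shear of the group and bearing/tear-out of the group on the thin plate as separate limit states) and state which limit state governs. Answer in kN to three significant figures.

442 kN (bolt shear governs)

Bolt shear: A_b = π·20²/4 = 314.2 mm²; R_n = 469 × 314.2 × 2 × 2 / 1000 = 589.4 kN → 0.75 × 589.4 = 442 kN.
Bearing (1.2 l_c t F_u ≤ 2.4 d t F_u): upper limit = 2.4·20·16·430 / 1000 = 330.2 kN.
  Edge l_c = 50 − 22/2 = 39 → r_n = 322 kN; interior l_c = 75 − 22 = 53 → r_n = 330.2 kN.
  R_n,bearing = 1·322 + 1·330.2 = 652.2 kN → 0.75 × 652.2 = 489 kN.
Bolt shear governs: 442 kN.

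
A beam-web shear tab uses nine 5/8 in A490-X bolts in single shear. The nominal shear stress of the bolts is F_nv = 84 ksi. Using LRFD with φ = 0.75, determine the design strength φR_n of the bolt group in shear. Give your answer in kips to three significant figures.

A_b = π × 0.625² / 4 = 0.3068 in².
R_n = F_nv · A_b · n · n_s = 84 × 0.3068 × 9 × 1 = 231.9 kips.
Design strength φR_n = 0.75 × 231.9 = 174 kips.

174 kips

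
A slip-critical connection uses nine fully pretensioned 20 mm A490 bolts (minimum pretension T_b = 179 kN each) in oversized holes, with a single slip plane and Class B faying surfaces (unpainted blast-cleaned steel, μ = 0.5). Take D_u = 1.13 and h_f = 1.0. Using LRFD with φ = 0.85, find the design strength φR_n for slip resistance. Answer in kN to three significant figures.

774 kN

R_n = μ · D_u · h_f · T_b · n_s · n_b = 0.5 × 1.13 × 1.0 × 179 × 1 × 9 = 910.2 kN.
Design strength φR_n = 0.85 × 910.2 = 774 kN.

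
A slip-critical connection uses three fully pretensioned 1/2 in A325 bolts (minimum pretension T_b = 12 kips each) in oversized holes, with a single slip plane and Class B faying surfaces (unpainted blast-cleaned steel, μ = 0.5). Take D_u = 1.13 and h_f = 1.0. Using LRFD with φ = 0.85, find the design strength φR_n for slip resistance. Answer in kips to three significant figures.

R_n = μ · D_u · h_f · T_b · n_s · n_b = 0.5 × 1.13 × 1.0 × 12 × 1 × 3 = 20.34 kips.
Design strength φR_n = 0.85 × 20.34 = 17.3 kips.

17.3 kips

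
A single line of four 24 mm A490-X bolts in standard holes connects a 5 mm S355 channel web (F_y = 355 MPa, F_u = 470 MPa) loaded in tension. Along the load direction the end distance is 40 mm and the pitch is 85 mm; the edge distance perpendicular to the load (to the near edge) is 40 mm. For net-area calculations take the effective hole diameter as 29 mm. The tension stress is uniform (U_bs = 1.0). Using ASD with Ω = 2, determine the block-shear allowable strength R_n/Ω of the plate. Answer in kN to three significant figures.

Shear plane L_v = 40 + 3·85 = 295 mm; A_gv = 295 × 5 = 1475 mm².
A_nv = (295 − 3.5·29) × 5 = 967.5 mm².
A_nt = (40 − 0.5·29) × 5 = 127.5 mm².
0.6 F_u A_nv = 272.8 kN; 0.6 F_y A_gv = 314.2 kN → shear rupture governs the shear term.
R_n = 272.8 + 1.0 × 470 × 127.5 / 1000 = 332.8 kN.
Allowable strength R_n/Ω = 332.8 / 2 = 166 kN.

166 kN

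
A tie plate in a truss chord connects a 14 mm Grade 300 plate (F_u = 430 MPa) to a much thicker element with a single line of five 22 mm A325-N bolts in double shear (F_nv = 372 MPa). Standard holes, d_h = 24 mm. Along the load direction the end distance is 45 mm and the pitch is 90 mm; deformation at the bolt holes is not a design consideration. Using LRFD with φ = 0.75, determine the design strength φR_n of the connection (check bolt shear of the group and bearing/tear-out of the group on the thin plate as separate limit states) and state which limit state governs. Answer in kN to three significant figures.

1060 kN (bolt shear governs)

Bolt shear: A_b = π·22²/4 = 380.1 mm²; R_n = 372 × 380.1 × 5 × 2 / 1000 = 1414 kN → 0.75 × 1414 = 1060 kN.
Bearing (1.5 l_c t F_u ≤ 3.0 d t F_u): upper limit = 3.0·22·14·430 / 1000 = 397.3 kN.
  Edge l_c = 45 − 24/2 = 33 → r_n = 298 kN; interior l_c = 90 − 24 = 66 → r_n = 397.3 kN.
  R_n,bearing = 1·298 + 4·397.3 = 1887 kN → 0.75 × 1887 = 1420 kN.
Bolt shear governs: 1060 kN.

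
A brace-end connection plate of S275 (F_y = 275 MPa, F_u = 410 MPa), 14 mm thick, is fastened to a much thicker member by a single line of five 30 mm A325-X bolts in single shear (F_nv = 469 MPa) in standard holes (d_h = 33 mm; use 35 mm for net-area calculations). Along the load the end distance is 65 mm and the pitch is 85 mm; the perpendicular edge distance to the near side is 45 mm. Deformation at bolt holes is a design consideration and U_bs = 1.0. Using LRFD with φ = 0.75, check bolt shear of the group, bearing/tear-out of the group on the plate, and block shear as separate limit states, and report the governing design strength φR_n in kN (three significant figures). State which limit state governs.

758 kN (block shear governs)

Bolt shear: A_b = π·30²/4 = 706.9 mm²; R_n = 469 × 706.9 × 5 × 1 / 1000 = 1658 kN → 0.75 × 1658 = 1240 kN.
Bearing: edge l_c = 48.5, r_n = 334.1 kN; interior l_c = 52, r_n = 358.2 kN; R_n = 334.1 + 4·358.2 = 1767 kN → 1330 kN.
Block shear: A_gv = 5670, A_nv = 3465, A_nt = 385 mm²; R_n = min(0.6F_uA_nv, 0.6F_yA_gv) + U_bs·F_u·A_nt = 1010 kN → 758 kN.
Block shear governs: 758 kN.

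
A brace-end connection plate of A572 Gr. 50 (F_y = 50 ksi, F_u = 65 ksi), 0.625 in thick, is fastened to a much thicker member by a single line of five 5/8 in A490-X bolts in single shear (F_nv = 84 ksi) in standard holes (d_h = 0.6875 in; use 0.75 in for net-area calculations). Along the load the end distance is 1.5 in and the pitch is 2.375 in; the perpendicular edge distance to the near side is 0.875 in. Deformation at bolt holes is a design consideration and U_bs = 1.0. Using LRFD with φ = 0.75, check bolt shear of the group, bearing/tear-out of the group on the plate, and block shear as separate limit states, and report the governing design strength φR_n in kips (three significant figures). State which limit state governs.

Bolt shear: A_b = π·0.625²/4 = 0.3068 in²; R_n = 84 × 0.3068 × 5 × 1 = 128.9 kips → 0.75 × 128.9 = 96.6 kips.
Bearing: edge l_c = 1.156, r_n = 56.37 kips; interior l_c = 1.688, r_n = 60.94 kips; R_n = 56.37 + 4·60.94 = 300.1 kips → 225 kips.
Block shear: A_gv = 6.875, A_nv = 4.766, A_nt = 0.3125 in²; R_n = min(0.6F_uA_nv, 0.6F_yA_gv) + U_bs·F_u·A_nt = 206.2 kips → 155 kips.
Bolt shear governs: 96.6 kips.

96.6 kips (bolt shear governs)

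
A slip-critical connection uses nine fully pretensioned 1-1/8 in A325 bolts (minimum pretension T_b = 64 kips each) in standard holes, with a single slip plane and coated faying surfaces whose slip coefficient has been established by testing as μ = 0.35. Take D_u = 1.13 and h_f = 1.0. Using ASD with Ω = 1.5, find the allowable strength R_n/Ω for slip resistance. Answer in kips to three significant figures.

152 kips

R_n = μ · D_u · h_f · T_b · n_s · n_b = 0.35 × 1.13 × 1.0 × 64 × 1 × 9 = 227.8 kips.
Allowable strength R_n/Ω = 227.8 / 1.5 = 152 kips.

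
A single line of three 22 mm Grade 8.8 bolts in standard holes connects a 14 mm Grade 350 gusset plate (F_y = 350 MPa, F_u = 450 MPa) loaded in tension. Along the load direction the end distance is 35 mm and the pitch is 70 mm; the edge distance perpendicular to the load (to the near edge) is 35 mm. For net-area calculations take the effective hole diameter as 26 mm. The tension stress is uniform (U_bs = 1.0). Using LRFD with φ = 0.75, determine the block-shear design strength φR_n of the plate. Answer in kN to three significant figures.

416 kN

Shear plane L_v = 35 + 2·70 = 175 mm; A_gv = 175 × 14 = 2450 mm².
A_nv = (175 − 2.5·26) × 14 = 1540 mm².
A_nt = (35 − 0.5·26) × 14 = 308 mm².
0.6 F_u A_nv = 415.8 kN; 0.6 F_y A_gv = 514.5 kN → shear rupture governs the shear term.
R_n = 415.8 + 1.0 × 450 × 308 / 1000 = 554.4 kN.
Design strength φR_n = 0.75 × 554.4 = 416 kN.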